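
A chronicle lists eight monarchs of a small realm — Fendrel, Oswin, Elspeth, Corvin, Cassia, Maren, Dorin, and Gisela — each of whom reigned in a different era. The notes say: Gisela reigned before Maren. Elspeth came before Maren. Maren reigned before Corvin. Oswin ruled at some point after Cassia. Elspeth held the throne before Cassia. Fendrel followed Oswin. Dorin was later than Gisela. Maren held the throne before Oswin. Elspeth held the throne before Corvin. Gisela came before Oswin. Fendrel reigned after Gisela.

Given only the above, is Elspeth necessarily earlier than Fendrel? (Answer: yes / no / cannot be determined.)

yes

Chain the constraints: Elspeth → Cassia → Oswin → Fendrel. Each link is directly stated, so Elspeth comes before Fendrel.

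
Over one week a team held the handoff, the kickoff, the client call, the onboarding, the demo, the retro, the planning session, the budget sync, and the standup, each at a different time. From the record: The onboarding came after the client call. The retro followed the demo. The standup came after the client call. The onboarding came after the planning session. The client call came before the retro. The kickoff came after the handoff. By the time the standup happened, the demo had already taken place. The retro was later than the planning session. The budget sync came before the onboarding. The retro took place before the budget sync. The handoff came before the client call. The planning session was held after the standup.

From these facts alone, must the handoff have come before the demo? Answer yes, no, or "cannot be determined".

No chain of stated constraints runs from the handoff to the demo, and none runs from the demo to the handoff either.
So the relative order of the handoff and the demo is not fixed by the given facts.

cannot be determined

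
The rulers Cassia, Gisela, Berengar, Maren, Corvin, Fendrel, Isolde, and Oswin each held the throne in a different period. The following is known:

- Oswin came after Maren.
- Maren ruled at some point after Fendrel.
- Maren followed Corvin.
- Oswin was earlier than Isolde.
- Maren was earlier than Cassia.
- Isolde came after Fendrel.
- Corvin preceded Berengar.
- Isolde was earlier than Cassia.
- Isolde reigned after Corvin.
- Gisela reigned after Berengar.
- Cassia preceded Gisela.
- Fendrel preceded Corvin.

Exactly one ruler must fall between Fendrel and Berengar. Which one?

Tracing the constraints gives Fendrel → Corvin → Berengar, so Corvin sits after Fendrel and before Berengar.
No other ruler is forced both after Fendrel and before Berengar.

Corvin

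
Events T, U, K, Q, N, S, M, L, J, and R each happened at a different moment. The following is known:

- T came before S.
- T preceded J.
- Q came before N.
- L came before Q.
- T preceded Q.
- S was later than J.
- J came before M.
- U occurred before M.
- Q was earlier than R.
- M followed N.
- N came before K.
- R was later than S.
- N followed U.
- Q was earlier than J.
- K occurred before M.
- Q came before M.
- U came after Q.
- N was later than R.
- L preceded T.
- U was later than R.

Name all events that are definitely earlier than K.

J, L, N, Q, R, S, T, U

Directly stated before K: N.
J reaches K via J → S → R → N → K.
L reaches K via L → Q → N → K.
Q reaches K via Q → N → K.
Likewise R, S, T, and U each reach K by chaining the stated constraints.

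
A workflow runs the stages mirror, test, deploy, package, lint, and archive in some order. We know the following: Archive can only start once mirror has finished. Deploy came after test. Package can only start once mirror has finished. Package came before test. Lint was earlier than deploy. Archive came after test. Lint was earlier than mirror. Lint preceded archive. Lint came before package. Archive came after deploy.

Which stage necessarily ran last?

Every other stage has a chain of constraints placing it before archive, so archive is last.

archive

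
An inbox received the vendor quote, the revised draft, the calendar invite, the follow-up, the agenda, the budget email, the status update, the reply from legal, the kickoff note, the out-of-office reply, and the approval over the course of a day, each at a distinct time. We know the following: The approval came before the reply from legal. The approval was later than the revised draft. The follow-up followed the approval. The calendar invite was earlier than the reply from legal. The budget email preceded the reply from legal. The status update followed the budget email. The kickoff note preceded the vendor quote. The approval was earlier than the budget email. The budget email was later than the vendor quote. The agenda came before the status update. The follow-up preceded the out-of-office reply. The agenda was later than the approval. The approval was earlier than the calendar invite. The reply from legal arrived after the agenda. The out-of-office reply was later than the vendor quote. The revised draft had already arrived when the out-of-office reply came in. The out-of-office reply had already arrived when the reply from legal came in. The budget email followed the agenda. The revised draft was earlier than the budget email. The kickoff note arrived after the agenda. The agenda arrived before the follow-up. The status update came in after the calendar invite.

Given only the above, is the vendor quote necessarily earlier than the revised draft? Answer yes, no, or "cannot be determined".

no

Tracing the constraints gives the revised draft → the approval → the agenda → the kickoff note → the vendor quote, so the revised draft must come before the vendor quote.
That means the vendor quote cannot be before the revised draft.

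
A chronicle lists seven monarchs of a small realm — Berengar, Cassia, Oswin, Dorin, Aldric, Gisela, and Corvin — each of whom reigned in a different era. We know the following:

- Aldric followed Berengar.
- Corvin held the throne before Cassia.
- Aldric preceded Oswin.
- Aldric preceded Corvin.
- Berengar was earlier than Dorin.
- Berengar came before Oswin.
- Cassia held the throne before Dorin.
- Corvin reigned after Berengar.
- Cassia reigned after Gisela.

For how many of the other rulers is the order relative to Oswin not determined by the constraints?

4

Forced before Oswin: Aldric and Berengar.
That leaves Cassia, Corvin, Dorin, and Gisela with no forced order relative to Oswin — 4.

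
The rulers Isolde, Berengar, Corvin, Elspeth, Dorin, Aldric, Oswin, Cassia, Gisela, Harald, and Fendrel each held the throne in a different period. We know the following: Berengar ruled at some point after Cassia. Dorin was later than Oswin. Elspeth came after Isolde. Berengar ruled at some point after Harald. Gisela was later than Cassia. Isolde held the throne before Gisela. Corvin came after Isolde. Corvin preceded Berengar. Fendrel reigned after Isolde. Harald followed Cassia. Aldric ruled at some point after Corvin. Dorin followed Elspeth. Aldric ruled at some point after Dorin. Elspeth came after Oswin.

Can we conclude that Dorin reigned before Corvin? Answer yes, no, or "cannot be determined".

cannot be determined

No chain of stated constraints runs from Dorin to Corvin, and none runs from Corvin to Dorin either.
So the relative order of Dorin and Corvin is not fixed by the given facts.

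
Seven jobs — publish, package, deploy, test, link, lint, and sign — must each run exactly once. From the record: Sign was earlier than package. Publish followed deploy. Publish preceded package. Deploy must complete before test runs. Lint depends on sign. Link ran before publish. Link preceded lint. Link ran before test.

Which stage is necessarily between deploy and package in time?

Tracing the constraints gives deploy → publish → package, so publish sits after deploy and before package.
No other stage is forced both after deploy and before package.

publish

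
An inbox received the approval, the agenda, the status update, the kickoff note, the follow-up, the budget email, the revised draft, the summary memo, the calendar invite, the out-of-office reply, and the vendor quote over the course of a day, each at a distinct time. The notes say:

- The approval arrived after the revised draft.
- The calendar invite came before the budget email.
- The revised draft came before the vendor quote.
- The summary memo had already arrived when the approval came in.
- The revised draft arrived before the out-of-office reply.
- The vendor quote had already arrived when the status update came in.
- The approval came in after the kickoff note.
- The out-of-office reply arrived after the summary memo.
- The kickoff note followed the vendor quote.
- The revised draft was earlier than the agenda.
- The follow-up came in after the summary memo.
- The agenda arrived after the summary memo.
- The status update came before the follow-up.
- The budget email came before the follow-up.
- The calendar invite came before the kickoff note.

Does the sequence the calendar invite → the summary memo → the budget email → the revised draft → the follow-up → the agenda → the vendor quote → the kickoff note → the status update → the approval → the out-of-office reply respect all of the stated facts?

no

The constraints require the status update before the follow-up, but in the proposed sequence the follow-up appears ahead of the status update. That one violation is enough.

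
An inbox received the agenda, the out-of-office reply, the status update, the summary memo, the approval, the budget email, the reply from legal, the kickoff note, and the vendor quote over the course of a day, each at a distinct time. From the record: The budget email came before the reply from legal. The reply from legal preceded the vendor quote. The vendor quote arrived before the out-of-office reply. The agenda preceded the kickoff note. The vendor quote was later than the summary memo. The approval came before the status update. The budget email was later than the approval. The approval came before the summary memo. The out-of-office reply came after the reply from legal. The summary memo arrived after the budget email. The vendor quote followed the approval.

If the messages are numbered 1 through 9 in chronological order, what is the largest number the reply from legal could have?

7

The reply from legal must come before the out-of-office reply and the vendor quote — 2 messages forced after it.
Everything else can be placed before the reply from legal in some valid order, so the reply from legal can sit as late as position 9 − 2 = 7.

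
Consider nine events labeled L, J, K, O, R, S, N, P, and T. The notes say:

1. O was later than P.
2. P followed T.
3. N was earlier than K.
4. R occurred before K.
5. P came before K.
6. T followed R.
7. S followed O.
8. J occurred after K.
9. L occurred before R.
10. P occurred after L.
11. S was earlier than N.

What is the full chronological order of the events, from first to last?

L, R, T, P, O, S, N, K, J

The constraints fix every adjacent pair, so only one ordering works:
L → R → T → P → O → S → N → K → J.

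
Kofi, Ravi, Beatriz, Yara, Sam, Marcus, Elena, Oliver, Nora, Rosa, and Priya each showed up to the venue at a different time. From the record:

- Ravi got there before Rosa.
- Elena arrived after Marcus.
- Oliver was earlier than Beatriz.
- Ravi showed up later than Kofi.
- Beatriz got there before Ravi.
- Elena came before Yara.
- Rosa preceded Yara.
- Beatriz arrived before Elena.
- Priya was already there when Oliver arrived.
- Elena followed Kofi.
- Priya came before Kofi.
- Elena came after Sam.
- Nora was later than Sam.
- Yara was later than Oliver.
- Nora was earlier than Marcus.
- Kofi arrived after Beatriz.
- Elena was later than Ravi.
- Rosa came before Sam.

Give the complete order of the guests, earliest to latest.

Priya, Oliver, Beatriz, Kofi, Ravi, Rosa, Sam, Nora, Marcus, Elena, Yara

The constraints fix every adjacent pair, so only one ordering works:
Priya → Oliver → Beatriz → Kofi → Ravi → Rosa → Sam → Nora → Marcus → Elena → Yara.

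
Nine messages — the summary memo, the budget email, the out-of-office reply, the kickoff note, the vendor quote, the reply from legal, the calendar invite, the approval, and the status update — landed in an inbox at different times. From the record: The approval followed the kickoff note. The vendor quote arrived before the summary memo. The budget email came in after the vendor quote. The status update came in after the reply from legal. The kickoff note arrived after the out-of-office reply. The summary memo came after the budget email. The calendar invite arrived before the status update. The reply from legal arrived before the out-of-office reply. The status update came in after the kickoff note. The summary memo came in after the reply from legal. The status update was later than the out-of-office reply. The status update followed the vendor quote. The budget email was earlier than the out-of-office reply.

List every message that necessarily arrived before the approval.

Directly stated before the approval: the kickoff note.
The budget email reaches the approval via the budget email → the out-of-office reply → the kickoff note → the approval.
The out-of-office reply reaches the approval via the out-of-office reply → the kickoff note → the approval.
The reply from legal reaches the approval via the reply from legal → the out-of-office reply → the kickoff note → the approval.
Likewise the vendor quote reaches the approval by chaining the stated constraints.
No chain forces the summary memo (or any of the others) ahead of the approval.

the budget email, the kickoff note, the out-of-office reply, the reply from legal, the vendor quote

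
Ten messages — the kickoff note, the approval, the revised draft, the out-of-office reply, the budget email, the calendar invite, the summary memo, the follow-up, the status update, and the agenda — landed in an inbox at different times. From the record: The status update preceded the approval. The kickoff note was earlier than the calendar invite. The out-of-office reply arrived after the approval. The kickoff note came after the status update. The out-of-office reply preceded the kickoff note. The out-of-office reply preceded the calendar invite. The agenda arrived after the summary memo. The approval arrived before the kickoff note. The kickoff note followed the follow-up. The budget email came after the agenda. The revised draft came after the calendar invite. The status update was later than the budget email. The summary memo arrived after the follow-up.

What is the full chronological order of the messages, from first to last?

The constraints fix every adjacent pair, so only one ordering works:
the follow-up → the summary memo → the agenda → the budget email → the status update → the approval → the out-of-office reply → the kickoff note → the calendar invite → the revised draft.

the follow-up, the summary memo, the agenda, the budget email, the status update, the approval, the out-of-office reply, the kickoff note, the calendar invite, the revised draft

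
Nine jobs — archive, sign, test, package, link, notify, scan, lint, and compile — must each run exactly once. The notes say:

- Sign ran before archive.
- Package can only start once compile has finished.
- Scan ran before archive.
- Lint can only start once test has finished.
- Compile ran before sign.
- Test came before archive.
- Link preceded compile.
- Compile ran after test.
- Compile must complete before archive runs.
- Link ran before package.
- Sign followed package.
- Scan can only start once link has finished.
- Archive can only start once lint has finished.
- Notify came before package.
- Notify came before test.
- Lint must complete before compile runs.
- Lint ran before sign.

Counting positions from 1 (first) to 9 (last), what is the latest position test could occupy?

4

Test must come before archive, compile, lint, package, and sign — 5 stages forced after it.
Everything else can be placed before test in some valid order, so test can sit as late as position 9 − 5 = 4.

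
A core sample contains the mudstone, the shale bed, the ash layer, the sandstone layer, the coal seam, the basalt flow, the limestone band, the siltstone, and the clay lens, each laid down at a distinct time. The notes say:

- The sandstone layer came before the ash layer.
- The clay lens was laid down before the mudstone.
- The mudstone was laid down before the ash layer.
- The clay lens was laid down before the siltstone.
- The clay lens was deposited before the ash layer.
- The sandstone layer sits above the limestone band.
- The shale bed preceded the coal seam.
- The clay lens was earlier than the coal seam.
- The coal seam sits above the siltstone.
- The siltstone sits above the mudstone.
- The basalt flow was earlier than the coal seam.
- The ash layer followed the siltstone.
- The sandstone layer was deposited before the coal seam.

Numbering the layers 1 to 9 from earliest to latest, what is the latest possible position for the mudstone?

The mudstone must come before the ash layer, the coal seam, and the siltstone — 3 layers forced after it.
Everything else can be placed before the mudstone in some valid order, so the mudstone can sit as late as position 9 − 3 = 6.

6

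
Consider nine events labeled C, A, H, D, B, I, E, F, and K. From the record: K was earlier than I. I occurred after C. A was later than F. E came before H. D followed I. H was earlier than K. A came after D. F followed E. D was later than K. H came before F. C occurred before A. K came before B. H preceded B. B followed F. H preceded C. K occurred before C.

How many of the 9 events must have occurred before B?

Directly stated before B: F, H, and K.
E reaches B via E → F → B.
That's E, F, H, and K — 4 in all.

4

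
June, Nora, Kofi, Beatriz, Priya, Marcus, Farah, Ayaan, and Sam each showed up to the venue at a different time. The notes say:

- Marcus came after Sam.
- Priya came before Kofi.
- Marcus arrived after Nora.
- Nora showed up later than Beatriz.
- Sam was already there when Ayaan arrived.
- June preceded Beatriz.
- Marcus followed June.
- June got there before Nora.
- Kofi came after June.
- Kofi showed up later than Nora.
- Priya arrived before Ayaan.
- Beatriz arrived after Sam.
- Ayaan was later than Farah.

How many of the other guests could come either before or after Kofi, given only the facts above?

3

Forced before Kofi: Beatriz, June, Nora, Priya, and Sam.
That leaves Ayaan, Farah, and Marcus with no forced order relative to Kofi — 3.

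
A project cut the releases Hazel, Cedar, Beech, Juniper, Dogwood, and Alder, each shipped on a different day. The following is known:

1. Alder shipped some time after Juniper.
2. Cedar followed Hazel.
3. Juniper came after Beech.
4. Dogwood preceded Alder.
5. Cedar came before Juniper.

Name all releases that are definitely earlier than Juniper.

Beech, Cedar, Hazel

Directly stated before Juniper: Beech and Cedar.
Hazel reaches Juniper via Hazel → Cedar → Juniper.
No chain forces Dogwood (or any of the others) ahead of Juniper.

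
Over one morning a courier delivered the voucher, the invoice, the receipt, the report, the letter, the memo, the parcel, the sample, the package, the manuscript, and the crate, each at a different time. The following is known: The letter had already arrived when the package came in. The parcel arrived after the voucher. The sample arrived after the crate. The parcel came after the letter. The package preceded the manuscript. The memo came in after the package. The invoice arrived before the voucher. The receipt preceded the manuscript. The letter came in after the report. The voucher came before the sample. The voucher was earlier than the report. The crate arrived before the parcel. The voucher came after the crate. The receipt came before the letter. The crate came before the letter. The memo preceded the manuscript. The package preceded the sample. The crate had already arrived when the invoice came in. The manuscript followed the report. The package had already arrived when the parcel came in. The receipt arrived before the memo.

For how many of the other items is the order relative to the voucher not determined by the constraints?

1

Forced before the voucher: the crate and the invoice; forced after the voucher: the letter, the manuscript, the memo, the package, the parcel, the report, and the sample.
That leaves the receipt with no forced order relative to the voucher — 1.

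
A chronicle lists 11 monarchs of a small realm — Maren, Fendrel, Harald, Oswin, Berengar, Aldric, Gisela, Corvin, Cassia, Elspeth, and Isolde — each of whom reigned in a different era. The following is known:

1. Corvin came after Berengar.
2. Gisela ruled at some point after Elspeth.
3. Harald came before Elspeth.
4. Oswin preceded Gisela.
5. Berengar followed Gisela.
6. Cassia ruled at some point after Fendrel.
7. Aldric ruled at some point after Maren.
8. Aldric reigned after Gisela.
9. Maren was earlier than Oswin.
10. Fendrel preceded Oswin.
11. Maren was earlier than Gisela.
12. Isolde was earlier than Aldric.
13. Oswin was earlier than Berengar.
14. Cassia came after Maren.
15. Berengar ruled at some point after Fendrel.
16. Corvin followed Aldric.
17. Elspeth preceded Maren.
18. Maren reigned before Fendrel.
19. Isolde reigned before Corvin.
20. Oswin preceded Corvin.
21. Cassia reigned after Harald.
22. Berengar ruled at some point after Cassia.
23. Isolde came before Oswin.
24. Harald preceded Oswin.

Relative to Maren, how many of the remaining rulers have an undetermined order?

1

Forced before Maren: Elspeth and Harald; forced after Maren: Aldric, Berengar, Cassia, Corvin, Fendrel, Gisela, and Oswin.
That leaves Isolde with no forced order relative to Maren — 1.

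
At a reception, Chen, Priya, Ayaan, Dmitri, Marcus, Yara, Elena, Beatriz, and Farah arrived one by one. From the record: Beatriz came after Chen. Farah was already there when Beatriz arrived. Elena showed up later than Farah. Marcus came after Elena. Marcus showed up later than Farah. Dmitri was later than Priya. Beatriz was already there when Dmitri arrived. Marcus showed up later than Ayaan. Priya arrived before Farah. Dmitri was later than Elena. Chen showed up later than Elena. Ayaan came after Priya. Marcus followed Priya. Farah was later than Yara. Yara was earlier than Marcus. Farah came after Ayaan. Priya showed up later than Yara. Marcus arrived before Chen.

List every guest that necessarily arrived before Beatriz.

Ayaan, Chen, Elena, Farah, Marcus, Priya, Yara

Directly stated before Beatriz: Chen and Farah.
Ayaan reaches Beatriz via Ayaan → Farah → Beatriz.
Elena reaches Beatriz via Elena → Chen → Beatriz.
Marcus reaches Beatriz via Marcus → Chen → Beatriz.
Likewise Priya and Yara each reach Beatriz by chaining the stated constraints.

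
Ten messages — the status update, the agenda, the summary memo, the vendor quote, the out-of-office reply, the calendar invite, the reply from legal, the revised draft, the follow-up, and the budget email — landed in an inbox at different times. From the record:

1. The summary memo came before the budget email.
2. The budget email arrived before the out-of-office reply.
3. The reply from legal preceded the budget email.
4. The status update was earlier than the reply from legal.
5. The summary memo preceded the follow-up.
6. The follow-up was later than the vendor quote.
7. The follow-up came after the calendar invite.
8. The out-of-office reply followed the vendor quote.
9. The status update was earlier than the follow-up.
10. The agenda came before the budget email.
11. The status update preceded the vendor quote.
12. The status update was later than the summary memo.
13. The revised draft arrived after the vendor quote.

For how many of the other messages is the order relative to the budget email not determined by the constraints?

4

Forced before the budget email: the agenda, the reply from legal, the status update, and the summary memo; forced after the budget email: the out-of-office reply.
That leaves the calendar invite, the follow-up, the revised draft, and the vendor quote with no forced order relative to the budget email — 4.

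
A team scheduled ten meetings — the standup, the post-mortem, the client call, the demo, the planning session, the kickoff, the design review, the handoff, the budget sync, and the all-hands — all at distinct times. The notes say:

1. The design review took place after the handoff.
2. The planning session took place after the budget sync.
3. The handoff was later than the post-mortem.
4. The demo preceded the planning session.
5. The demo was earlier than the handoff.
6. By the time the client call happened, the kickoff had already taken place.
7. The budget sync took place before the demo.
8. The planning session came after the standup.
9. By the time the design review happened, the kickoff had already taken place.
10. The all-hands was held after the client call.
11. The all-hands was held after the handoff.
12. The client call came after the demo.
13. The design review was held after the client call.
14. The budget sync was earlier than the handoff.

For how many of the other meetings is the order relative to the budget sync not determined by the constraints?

3

Forced after the budget sync: the all-hands, the client call, the demo, the design review, the handoff, and the planning session.
That leaves the kickoff, the post-mortem, and the standup with no forced order relative to the budget sync — 3.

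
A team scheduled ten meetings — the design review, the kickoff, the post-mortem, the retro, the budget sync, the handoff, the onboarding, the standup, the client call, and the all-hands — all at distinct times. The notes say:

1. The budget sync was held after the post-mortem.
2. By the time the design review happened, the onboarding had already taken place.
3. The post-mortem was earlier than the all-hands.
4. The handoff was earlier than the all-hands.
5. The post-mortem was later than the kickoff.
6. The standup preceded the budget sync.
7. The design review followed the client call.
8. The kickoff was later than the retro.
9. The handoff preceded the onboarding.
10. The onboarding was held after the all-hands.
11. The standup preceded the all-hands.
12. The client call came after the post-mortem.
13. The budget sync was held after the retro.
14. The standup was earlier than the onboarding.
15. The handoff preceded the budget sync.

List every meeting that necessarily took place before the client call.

the kickoff, the post-mortem, the retro

Directly stated before the client call: the post-mortem.
The kickoff reaches the client call via the kickoff → the post-mortem → the client call.
The retro reaches the client call via the retro → the kickoff → the post-mortem → the client call.
No chain forces the budget sync (or any of the others) ahead of the client call.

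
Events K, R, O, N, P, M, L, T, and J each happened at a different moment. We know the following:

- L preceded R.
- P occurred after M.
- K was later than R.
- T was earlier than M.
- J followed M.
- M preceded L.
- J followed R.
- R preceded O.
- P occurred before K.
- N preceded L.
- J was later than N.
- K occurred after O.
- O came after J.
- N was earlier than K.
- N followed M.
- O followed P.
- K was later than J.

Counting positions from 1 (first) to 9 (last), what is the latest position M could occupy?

2

M must come before J, K, L, N, O, P, and R — 7 events forced after it.
Everything else can be placed before M in some valid order, so M can sit as late as position 9 − 7 = 2.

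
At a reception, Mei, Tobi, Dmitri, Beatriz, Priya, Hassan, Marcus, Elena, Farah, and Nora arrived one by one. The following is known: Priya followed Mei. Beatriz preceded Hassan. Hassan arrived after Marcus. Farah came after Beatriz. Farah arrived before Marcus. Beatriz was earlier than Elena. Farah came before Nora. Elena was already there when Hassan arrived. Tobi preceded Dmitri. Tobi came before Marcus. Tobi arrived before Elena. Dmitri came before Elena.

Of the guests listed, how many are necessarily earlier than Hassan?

Directly stated before Hassan: Beatriz, Elena, and Marcus.
Dmitri reaches Hassan via Dmitri → Elena → Hassan.
Farah reaches Hassan via Farah → Marcus → Hassan.
Tobi reaches Hassan via Tobi → Marcus → Hassan.
That's Beatriz, Dmitri, Elena, Farah, Marcus, and Tobi — 6 in all.

6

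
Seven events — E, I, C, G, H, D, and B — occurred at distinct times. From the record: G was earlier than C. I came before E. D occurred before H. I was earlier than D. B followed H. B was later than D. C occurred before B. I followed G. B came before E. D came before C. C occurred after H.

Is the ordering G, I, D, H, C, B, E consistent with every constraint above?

Check each stated constraint against the proposed order — e.g. G is ahead of C; I is ahead of E. Every pair is in the required order; nothing is violated.

yes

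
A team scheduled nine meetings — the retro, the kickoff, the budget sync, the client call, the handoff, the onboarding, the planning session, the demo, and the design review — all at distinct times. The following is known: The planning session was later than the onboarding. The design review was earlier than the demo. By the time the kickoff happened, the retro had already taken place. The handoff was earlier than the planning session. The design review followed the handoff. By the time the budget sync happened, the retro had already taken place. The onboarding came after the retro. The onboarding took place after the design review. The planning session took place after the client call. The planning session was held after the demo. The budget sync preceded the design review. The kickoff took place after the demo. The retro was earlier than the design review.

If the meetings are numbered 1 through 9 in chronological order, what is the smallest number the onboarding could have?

5

The budget sync, the design review, the handoff, and the retro must all come before the onboarding — 4 forced predecessors.
Nothing else is forced ahead of the onboarding, so its earliest slot is position 4 + 1 = 5.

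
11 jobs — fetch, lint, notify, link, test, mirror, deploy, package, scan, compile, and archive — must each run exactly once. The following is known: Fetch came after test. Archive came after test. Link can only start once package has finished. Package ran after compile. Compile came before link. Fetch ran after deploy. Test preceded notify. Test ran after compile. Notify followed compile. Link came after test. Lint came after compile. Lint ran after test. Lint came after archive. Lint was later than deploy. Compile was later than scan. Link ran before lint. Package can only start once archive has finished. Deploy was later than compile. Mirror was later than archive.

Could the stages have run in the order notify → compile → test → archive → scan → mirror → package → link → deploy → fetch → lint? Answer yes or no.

no

The constraints require test before notify, but in the proposed sequence notify appears ahead of test. That one violation is enough.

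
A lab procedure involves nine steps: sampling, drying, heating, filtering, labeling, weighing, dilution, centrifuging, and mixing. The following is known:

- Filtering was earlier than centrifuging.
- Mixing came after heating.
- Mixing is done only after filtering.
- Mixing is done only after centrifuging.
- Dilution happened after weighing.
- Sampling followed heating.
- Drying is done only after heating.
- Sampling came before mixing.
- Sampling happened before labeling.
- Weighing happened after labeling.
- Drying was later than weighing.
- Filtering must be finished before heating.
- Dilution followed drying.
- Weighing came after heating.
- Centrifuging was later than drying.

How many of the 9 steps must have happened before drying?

Directly stated before drying: heating and weighing.
Filtering reaches drying via filtering → heating → drying.
Labeling reaches drying via labeling → weighing → drying.
Sampling reaches drying via sampling → labeling → weighing → drying.
That's filtering, heating, labeling, sampling, and weighing — 5 in all.

5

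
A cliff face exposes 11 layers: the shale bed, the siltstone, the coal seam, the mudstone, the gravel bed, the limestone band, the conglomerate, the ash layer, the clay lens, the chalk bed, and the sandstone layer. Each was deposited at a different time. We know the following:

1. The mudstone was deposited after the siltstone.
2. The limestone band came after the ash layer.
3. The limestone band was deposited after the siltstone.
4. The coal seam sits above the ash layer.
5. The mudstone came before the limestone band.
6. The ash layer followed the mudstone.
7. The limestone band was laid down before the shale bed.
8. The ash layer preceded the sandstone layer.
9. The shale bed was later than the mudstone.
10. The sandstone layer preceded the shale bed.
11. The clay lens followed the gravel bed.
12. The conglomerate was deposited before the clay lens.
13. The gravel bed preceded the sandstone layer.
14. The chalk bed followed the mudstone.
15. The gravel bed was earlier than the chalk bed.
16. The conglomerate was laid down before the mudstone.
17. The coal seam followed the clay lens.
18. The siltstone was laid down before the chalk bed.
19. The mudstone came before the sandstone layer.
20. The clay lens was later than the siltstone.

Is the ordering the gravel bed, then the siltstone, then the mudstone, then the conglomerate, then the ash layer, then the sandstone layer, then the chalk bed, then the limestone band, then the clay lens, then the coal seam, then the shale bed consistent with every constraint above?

no

The constraints require the conglomerate before the mudstone, but in the proposed sequence the mudstone appears ahead of the conglomerate. That one violation is enough.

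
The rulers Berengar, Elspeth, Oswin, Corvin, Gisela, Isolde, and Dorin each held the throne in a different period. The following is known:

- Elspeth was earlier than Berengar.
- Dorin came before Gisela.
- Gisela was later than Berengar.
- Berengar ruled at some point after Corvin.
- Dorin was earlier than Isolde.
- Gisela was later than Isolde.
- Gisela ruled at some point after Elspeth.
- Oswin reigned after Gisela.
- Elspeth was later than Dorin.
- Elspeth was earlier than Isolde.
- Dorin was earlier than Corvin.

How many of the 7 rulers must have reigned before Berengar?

3

Directly stated before Berengar: Corvin and Elspeth.
Dorin reaches Berengar via Dorin → Corvin → Berengar.
No chain forces Oswin (or any of the others) ahead of Berengar.
That's Corvin, Dorin, and Elspeth — 3 in all.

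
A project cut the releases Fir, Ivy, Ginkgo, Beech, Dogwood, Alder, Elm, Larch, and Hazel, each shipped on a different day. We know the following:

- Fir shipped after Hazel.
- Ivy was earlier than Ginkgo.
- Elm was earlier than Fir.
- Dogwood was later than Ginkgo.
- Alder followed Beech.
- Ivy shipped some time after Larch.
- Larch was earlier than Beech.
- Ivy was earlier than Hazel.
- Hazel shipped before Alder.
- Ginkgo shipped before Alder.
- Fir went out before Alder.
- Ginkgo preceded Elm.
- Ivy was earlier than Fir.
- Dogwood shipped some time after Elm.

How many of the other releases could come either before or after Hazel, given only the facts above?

Forced before Hazel: Ivy and Larch; forced after Hazel: Alder and Fir.
That leaves Beech, Dogwood, Elm, and Ginkgo with no forced order relative to Hazel — 4.

4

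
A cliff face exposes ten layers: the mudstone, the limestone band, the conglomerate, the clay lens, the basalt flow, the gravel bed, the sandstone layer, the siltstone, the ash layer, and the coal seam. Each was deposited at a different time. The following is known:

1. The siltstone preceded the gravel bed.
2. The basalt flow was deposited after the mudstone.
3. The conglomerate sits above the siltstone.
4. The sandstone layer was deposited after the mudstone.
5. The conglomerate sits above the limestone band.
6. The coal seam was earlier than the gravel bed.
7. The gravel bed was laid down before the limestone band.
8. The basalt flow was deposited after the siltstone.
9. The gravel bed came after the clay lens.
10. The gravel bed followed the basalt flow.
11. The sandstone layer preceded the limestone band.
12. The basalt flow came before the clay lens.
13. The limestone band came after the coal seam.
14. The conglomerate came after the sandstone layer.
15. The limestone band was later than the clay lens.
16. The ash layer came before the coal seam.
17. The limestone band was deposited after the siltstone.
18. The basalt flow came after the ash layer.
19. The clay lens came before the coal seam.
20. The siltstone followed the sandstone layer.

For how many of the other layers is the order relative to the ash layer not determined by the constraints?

3

Forced after the ash layer: the basalt flow, the clay lens, the coal seam, the conglomerate, the gravel bed, and the limestone band.
That leaves the mudstone, the sandstone layer, and the siltstone with no forced order relative to the ash layer — 3.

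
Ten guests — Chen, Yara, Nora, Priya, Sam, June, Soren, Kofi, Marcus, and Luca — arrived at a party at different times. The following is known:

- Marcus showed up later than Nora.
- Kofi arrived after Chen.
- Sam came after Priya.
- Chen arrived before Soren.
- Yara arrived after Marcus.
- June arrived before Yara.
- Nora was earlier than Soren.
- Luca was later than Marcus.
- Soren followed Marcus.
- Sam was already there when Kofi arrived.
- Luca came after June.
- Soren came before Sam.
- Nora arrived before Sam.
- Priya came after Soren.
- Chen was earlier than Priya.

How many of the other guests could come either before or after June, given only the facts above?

Forced after June: Luca and Yara.
That leaves Chen, Kofi, Marcus, Nora, Priya, Sam, and Soren with no forced order relative to June — 7.

7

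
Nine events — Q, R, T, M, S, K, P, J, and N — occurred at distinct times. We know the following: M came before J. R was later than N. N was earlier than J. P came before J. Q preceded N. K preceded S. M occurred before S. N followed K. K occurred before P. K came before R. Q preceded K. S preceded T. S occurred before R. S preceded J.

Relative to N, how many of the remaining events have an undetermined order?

Forced before N: K and Q; forced after N: J and R.
That leaves M, P, S, and T with no forced order relative to N — 4.

4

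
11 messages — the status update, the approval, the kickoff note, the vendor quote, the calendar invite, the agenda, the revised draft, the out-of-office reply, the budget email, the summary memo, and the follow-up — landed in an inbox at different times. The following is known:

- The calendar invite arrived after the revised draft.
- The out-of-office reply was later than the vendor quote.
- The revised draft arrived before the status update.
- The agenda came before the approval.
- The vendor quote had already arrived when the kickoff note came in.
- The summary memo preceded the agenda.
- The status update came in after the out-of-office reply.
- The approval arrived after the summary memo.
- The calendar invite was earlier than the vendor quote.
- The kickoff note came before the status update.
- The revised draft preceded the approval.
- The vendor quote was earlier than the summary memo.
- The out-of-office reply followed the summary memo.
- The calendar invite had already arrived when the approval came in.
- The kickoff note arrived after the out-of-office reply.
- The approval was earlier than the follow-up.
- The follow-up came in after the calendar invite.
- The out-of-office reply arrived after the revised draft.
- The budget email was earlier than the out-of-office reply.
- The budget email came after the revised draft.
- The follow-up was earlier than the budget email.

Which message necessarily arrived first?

the revised draft

The revised draft has a chain of constraints placing it before every other message, so the revised draft must be first.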